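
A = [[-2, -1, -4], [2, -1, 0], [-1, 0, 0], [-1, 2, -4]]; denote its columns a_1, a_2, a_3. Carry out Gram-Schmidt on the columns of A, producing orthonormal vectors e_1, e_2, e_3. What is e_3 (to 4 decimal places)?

e_3 = (-0.4830, -0.6211, 0.2760, -0.5521)

a_1 = (-2, 2, -1, -1); ‖a_1‖ = 3.1623, so e_1 = (-0.6325, 0.6325, -0.3162, -0.3162).
e_1·a_2 = (-0.6325)·(-1) + 0.6325·(-1) + (-0.3162)·0 + (-0.3162)·2 = -0.6325.
u_2 = a_2 + 0.6325·e_1 = (-1.4000, -0.6000, -0.2000, 1.8000).
‖u_2‖ = 2.3664, so e_2 = (-0.5916, -0.2535, -0.0845, 0.7606).
e_1·a_3 = (-0.6325)·(-4) + 0.6325·0 + (-0.3162)·0 + (-0.3162)·(-4) = 3.7947; e_2·a_3 = (-0.5916)·(-4) + (-0.2535)·0 + (-0.0845)·0 + 0.7606·(-4) = -0.6761.
u_3 = a_3 − 3.7947·e_1 + 0.6761·e_2 = (-2.0000, -2.5714, 1.1429, -2.2857).
‖u_3‖ = 4.1404, so e_3 = (-0.4830, -0.6211, 0.2760, -0.5521).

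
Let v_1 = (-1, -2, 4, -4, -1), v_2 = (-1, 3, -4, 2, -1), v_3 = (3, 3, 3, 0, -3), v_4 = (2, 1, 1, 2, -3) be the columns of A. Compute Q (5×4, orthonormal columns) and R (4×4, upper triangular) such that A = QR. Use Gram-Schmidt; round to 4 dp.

Q = [[-0.1622, -0.5394, 0.5752, -0.0904], [-0.3244, 0.4740, 0.5262, -0.5715], [0.6489, -0.3269, 0.4256, -0.0042], [-0.6489, -0.2942, 0.1290, 0.4707], [-0.1622, -0.5394, -0.4411, -0.6661]], R = [[6.1644, -4.5422, 0.9733, -0.8111], [0.0000, 3.2200, 0.4413, 0.0981], [0.0000, 0.0000, 5.9041, 3.6833], [0.0000, 0.0000, 0.0000, 2.1831]]

q_1 = v_1/‖v_1‖ = (-1, -2, 4, -4, -1)/6.1644 = (-0.1622, -0.3244, 0.6489, -0.6489, -0.1622).
r_{12} = q_1·v_2 = -4.5422.
u_2 = v_2 + 4.5422·q_1 = (-1.7368, 1.5263, -1.0526, -0.9474, -1.7368).
‖u_2‖ = 3.2200, so q_2 = (-0.5394, 0.4740, -0.3269, -0.2942, -0.5394).
r_{13} = q_1·v_3 = 0.9733; r_{23} = q_2·v_3 = 0.4413.
u_3 = v_3 − 0.9733·q_1 − 0.4413·q_2 = (3.3959, 3.1066, 2.5127, 0.7614, -2.6041).
‖u_3‖ = 5.9041, so q_3 = (0.5752, 0.5262, 0.4256, 0.1290, -0.4411).
r_{14} = q_1·v_4 = -0.8111; r_{24} = q_2·v_4 = 0.0981; r_{34} = q_3·v_4 = 3.6833.
u_4 = v_4 + 0.8111·q_1 − 0.0981·q_2 − 3.6833·q_3 = (-0.1972, -1.2477, -0.0092, 1.0275, -1.4541).
‖u_4‖ = 2.1831, so q_4 = (-0.0904, -0.5715, -0.0042, 0.4707, -0.6661).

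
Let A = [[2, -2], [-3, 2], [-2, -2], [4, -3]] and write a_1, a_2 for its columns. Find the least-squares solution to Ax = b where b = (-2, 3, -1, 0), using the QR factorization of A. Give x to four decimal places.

a_1 = (2, -3, -2, 4); ‖a_1‖ = 5.7446, so e_1 = (0.3482, -0.5222, -0.3482, 0.6963).
e_1·a_2 = 0.3482·(-2) + (-0.5222)·2 + (-0.3482)·(-2) + 0.6963·(-3) = -3.1334.
u_2 = a_2 + 3.1334·e_1 = (-0.9091, 0.3636, -3.0909, -0.8182).
‖u_2‖ = 3.3439, so e_2 = (-0.2719, 0.1087, -0.9243, -0.2447).
Qᵀb = (-1.9149, 1.7943).
Back-substitute: x_2 = 1.7943/3.3439 = 0.5366.
x_1 = (-1.9149 + 3.1334·0.5366)/5.7446 = -0.0407.

x = (-0.0407, 0.5366)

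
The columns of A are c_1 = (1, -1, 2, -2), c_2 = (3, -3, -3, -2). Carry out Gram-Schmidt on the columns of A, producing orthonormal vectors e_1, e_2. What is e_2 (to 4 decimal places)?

e_1 = c_1/‖c_1‖ = (1, -1, 2, -2)/3.1623 = (0.3162, -0.3162, 0.6325, -0.6325).
r_{12} = e_1·c_2 = 1.2649.
u_2 = c_2 − 1.2649·e_1 = (2.6000, -2.6000, -3.8000, -1.2000).
‖u_2‖ = 5.4222, so e_2 = (0.4795, -0.4795, -0.7008, -0.2213).

e_2 = (0.4795, -0.4795, -0.7008, -0.2213)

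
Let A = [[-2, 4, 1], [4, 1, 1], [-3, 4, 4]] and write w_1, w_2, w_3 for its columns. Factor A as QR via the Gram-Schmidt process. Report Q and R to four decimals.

w_1 = (-2, 4, -3); ‖w_1‖ = 5.3852, so q_1 = (-0.3714, 0.7428, -0.5571).
q_1·w_2 = (-0.3714)·4 + 0.7428·1 + (-0.5571)·4 = -2.9711.
u_2 = w_2 + 2.9711·q_1 = (2.8966, 3.2069, 2.3448).
‖u_2‖ = 4.9165, so q_2 = (0.5891, 0.6523, 0.4769).
q_1·w_3 = (-0.3714)·1 + 0.7428·1 + (-0.5571)·4 = -1.8570; q_2·w_3 = 0.5891·1 + 0.6523·1 + 0.4769·4 = 3.1491.
u_3 = w_3 + 1.8570·q_1 − 3.1491·q_2 = (-1.5449, 0.3252, 1.4636).
‖u_3‖ = 2.1529, so q_3 = (-0.7176, 0.1511, 0.6799).

Q = [[-0.3714, 0.5891, -0.7176], [0.7428, 0.6523, 0.1511], [-0.5571, 0.4769, 0.6799]], R = [[5.3852, -2.9711, -1.8570], [0.0000, 4.9165, 3.1491], [0.0000, 0.0000, 2.1529]]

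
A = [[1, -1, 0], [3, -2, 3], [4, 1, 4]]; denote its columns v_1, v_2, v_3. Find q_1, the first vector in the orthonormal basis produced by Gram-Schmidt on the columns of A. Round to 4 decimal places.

q_1 = (0.1961, 0.5883, 0.7845)

v_1 = (1, 3, 4); ‖v_1‖ = 5.0990, so q_1 = (0.1961, 0.5883, 0.7845).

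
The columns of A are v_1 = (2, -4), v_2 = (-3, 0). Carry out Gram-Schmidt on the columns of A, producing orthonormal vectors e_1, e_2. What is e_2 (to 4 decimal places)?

e_2 = (-0.8944, -0.4472)

e_1 = v_1/‖v_1‖ = (2, -4)/4.4721 = (0.4472, -0.8944).
r_{12} = e_1·v_2 = -1.3416.
u_2 = v_2 + 1.3416·e_1 = (-2.4000, -1.2000).
‖u_2‖ = 2.6833, so e_2 = (-0.8944, -0.4472).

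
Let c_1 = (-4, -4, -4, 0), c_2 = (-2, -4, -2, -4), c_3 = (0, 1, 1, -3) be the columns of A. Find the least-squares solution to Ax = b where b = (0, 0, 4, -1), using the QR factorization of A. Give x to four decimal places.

x = (-0.5128, 0.2949, 0.1026)

q_1 = c_1/‖c_1‖ = (-4, -4, -4, 0)/6.9282 = (-0.5774, -0.5774, -0.5774, 0.0000).
r_{12} = q_1·c_2 = 4.6188.
u_2 = c_2 − 4.6188·q_1 = (0.6667, -1.3333, 0.6667, -4.0000).
‖u_2‖ = 4.3205, so q_2 = (0.1543, -0.3086, 0.1543, -0.9258).
r_{13} = q_1·c_3 = -1.1547; r_{23} = q_2·c_3 = 2.6232.
u_3 = c_3 + 1.1547·q_1 − 2.6232·q_2 = (-1.0714, 1.1429, -0.0714, -0.5714).
‖u_3‖ = 1.6690, so q_3 = (-0.6419, 0.6847, -0.0428, -0.3424).
Qᵀb = (-2.3094, 1.5430, 0.1712).
Back-substitute: x_3 = 0.1712/1.6690 = 0.1026.
x_2 = (1.5430 − 2.6232·0.1026)/4.3205 = 0.2949.
x_1 = (-2.3094 − 4.6188·0.2949 + 1.1547·0.1026)/6.9282 = -0.5128.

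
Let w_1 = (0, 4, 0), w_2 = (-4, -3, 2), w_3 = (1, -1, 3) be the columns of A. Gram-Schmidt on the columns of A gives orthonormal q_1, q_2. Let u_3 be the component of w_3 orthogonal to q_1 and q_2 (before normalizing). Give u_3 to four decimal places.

u_3 = (1.4000, 0.0000, 2.8000)

q_1 = w_1/‖w_1‖ = (0, 4, 0)/4.0000 = (0.0000, 1.0000, 0.0000).
r_{12} = q_1·w_2 = -3.0000.
u_2 = w_2 + 3.0000·q_1 = (-4.0000, 0.0000, 2.0000).
‖u_2‖ = 4.4721, so q_2 = (-0.8944, 0.0000, 0.4472).
r_{13} = q_1·w_3 = -1.0000; r_{23} = q_2·w_3 = 0.4472.
u_3 = w_3 + 1.0000·q_1 − 0.4472·q_2 = (1.4000, 0.0000, 2.8000).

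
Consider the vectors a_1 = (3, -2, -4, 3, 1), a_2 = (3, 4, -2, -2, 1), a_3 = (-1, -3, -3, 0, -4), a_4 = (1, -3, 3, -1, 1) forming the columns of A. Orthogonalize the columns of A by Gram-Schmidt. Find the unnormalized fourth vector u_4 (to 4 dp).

u_4 = (2.0738, -2.0348, 1.1192, -1.9941, 0.1682)

e_1 = a_1/‖a_1‖ = (3, -2, -4, 3, 1)/6.2450 = (0.4804, -0.3203, -0.6405, 0.4804, 0.1601).
r_{12} = e_1·a_2 = 0.6405.
u_2 = a_2 − 0.6405·e_1 = (2.6923, 4.2051, -1.5897, -2.3077, 0.8974).
‖u_2‖ = 5.7957, so e_2 = (0.4645, 0.7256, -0.2743, -0.3982, 0.1548).
r_{13} = e_1·a_3 = 1.7614; r_{23} = e_2·a_3 = -2.4377.
u_3 = a_3 − 1.7614·e_1 + 2.4377·e_2 = (-0.7137, -0.6672, -2.5405, -1.8168, -3.9046).
‖u_3‖ = 5.0946, so e_3 = (-0.1401, -0.1310, -0.4987, -0.3566, -0.7664).
r_{14} = e_1·a_4 = -0.8006; r_{24} = e_2·a_4 = -1.9820; r_{34} = e_3·a_4 = -1.6530.
u_4 = a_4 + 0.8006·e_1 + 1.9820·e_2 + 1.6530·e_3 = (2.0738, -2.0348, 1.1192, -1.9941, 0.1682).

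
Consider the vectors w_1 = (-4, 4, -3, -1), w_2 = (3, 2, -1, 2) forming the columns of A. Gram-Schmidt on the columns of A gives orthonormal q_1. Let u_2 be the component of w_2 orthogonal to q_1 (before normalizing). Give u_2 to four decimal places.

w_1 = (-4, 4, -3, -1); ‖w_1‖ = 6.4807, so q_1 = (-0.6172, 0.6172, -0.4629, -0.1543).
q_1·w_2 = (-0.6172)·3 + 0.6172·2 + (-0.4629)·(-1) + (-0.1543)·2 = -0.4629.
u_2 = w_2 + 0.4629·q_1 = (2.7143, 2.2857, -1.2143, 1.9286).

u_2 = (2.7143, 2.2857, -1.2143, 1.9286)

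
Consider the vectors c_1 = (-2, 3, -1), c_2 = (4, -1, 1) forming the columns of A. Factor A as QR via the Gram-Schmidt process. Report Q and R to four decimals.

c_1 = (-2, 3, -1); ‖c_1‖ = 3.7417, so e_1 = (-0.5345, 0.8018, -0.2673).
e_1·c_2 = (-0.5345)·4 + 0.8018·(-1) + (-0.2673)·1 = -3.2071.
u_2 = c_2 + 3.2071·e_1 = (2.2857, 1.5714, 0.1429).
‖u_2‖ = 2.7775, so e_2 = (0.8230, 0.5658, 0.0514).

Q = [[-0.5345, 0.8230], [0.8018, 0.5658], [-0.2673, 0.0514]], R = [[3.7417, -3.2071], [0.0000, 2.7775]]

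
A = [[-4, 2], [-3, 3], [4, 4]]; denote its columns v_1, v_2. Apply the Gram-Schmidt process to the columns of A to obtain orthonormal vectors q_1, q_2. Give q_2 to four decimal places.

v_1 = (-4, -3, 4); ‖v_1‖ = 6.4031, so q_1 = (-0.6247, -0.4685, 0.6247).
q_1·v_2 = (-0.6247)·2 + (-0.4685)·3 + 0.6247·4 = -0.1562.
u_2 = v_2 + 0.1562·q_1 = (1.9024, 2.9268, 4.0976).
‖u_2‖ = 5.3829, so q_2 = (0.3534, 0.5437, 0.7612).

q_2 = (0.3534, 0.5437, 0.7612)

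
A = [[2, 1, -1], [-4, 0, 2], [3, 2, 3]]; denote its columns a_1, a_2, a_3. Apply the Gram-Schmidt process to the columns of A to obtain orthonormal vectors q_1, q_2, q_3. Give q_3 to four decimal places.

q_3 = (-0.8889, -0.1111, 0.4444)

a_1 = (2, -4, 3); ‖a_1‖ = 5.3852, so q_1 = (0.3714, -0.7428, 0.5571).
q_1·a_2 = 0.3714·1 + (-0.7428)·0 + 0.5571·2 = 1.4856.
u_2 = a_2 − 1.4856·q_1 = (0.4483, 1.1034, 1.1724).
‖u_2‖ = 1.6713, so q_2 = (0.2682, 0.6603, 0.7015).
q_1·a_3 = 0.3714·(-1) + (-0.7428)·2 + 0.5571·3 = -0.1857; q_2·a_3 = 0.2682·(-1) + 0.6603·2 + 0.7015·3 = 3.1568.
u_3 = a_3 + 0.1857·q_1 − 3.1568·q_2 = (-1.7778, -0.2222, 0.8889).
‖u_3‖ = 2.0000, so q_3 = (-0.8889, -0.1111, 0.4444).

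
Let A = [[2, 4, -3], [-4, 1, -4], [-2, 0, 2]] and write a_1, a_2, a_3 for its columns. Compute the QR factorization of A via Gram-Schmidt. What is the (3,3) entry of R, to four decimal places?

a_1 = (2, -4, -2); ‖a_1‖ = 4.8990, so e_1 = (0.4082, -0.8165, -0.4082).
e_1·a_2 = 0.4082·4 + (-0.8165)·1 + (-0.4082)·0 = 0.8165.
u_2 = a_2 − 0.8165·e_1 = (3.6667, 1.6667, 0.3333).
‖u_2‖ = 4.0415, so e_2 = (0.9073, 0.4124, 0.0825).
e_1·a_3 = 0.4082·(-3) + (-0.8165)·(-4) + (-0.4082)·2 = 1.2247; e_2·a_3 = 0.9073·(-3) + 0.4124·(-4) + 0.0825·2 = -4.2064.
u_3 = a_3 − 1.2247·e_1 + 4.2064·e_2 = (0.3163, -1.2653, 2.8469).
r_{33} = ‖u_3‖ = 3.1315.

r_{33} = 3.1315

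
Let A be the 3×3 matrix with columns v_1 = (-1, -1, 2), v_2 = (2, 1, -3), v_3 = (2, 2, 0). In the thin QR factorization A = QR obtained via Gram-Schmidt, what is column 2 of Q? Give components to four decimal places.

q_2 = (0.7071, -0.7071, 0.0000)

v_1 = (-1, -1, 2); ‖v_1‖ = 2.4495, so q_1 = (-0.4082, -0.4082, 0.8165).
q_1·v_2 = (-0.4082)·2 + (-0.4082)·1 + 0.8165·(-3) = -3.6742.
u_2 = v_2 + 3.6742·q_1 = (0.5000, -0.5000, 0.0000).
‖u_2‖ = 0.7071, so q_2 = (0.7071, -0.7071, 0.0000).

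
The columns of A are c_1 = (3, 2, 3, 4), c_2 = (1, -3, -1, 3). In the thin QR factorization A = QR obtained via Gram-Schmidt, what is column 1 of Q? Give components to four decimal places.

q_1 = (0.4867, 0.3244, 0.4867, 0.6489)

c_1 = (3, 2, 3, 4); ‖c_1‖ = 6.1644, so q_1 = (0.4867, 0.3244, 0.4867, 0.6489).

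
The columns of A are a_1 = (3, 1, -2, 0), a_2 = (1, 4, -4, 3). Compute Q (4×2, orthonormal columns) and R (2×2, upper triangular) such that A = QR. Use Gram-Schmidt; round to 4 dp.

Q = [[0.8018, -0.4349], [0.2673, 0.5751], [-0.5345, -0.3647], [0.0000, 0.5892]], R = [[3.7417, 4.0089], [0.0000, 5.0920]]

a_1 = (3, 1, -2, 0); ‖a_1‖ = 3.7417, so q_1 = (0.8018, 0.2673, -0.5345, 0.0000).
q_1·a_2 = 0.8018·1 + 0.2673·4 + (-0.5345)·(-4) + 0.0000·3 = 4.0089.
u_2 = a_2 − 4.0089·q_1 = (-2.2143, 2.9286, -1.8571, 3.0000).
‖u_2‖ = 5.0920, so q_2 = (-0.4349, 0.5751, -0.3647, 0.5892).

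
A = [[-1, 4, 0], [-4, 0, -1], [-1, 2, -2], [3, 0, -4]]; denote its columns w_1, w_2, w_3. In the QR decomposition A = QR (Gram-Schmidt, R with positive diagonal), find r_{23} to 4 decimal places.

r_{23} = -1.2344

e_1 = w_1/‖w_1‖ = (-1, -4, -1, 3)/5.1962 = (-0.1925, -0.7698, -0.1925, 0.5774).
r_{12} = e_1·w_2 = -1.1547.
u_2 = w_2 + 1.1547·e_1 = (3.7778, -0.8889, 1.7778, 0.6667).
‖u_2‖ = 4.3205, so e_2 = (0.8744, -0.2057, 0.4115, 0.1543).
r_{23} = e_2·w_3 = -1.2344.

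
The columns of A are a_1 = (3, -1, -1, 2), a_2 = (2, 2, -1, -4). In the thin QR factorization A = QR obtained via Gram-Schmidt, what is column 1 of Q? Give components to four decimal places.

q_1 = (0.7746, -0.2582, -0.2582, 0.5164)

a_1 = (3, -1, -1, 2); ‖a_1‖ = 3.8730, so q_1 = (0.7746, -0.2582, -0.2582, 0.5164).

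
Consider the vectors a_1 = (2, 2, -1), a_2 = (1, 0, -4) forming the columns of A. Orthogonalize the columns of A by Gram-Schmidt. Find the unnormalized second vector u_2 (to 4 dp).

a_1 = (2, 2, -1); ‖a_1‖ = 3.0000, so q_1 = (0.6667, 0.6667, -0.3333).
q_1·a_2 = 0.6667·1 + 0.6667·0 + (-0.3333)·(-4) = 2.0000.
u_2 = a_2 − 2.0000·q_1 = (-0.3333, -1.3333, -3.3333).

u_2 = (-0.3333, -1.3333, -3.3333)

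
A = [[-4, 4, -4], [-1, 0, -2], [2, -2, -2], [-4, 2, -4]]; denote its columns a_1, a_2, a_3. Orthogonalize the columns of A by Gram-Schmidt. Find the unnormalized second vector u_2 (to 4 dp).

u_2 = (0.9730, -0.7568, -0.4865, -1.0270)

q_1 = a_1/‖a_1‖ = (-4, -1, 2, -4)/6.0828 = (-0.6576, -0.1644, 0.3288, -0.6576).
r_{12} = q_1·a_2 = -4.6032.
u_2 = a_2 + 4.6032·q_1 = (0.9730, -0.7568, -0.4865, -1.0270).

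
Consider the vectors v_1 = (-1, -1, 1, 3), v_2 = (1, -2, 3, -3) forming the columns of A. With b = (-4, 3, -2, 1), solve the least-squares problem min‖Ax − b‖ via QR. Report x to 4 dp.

v_1 = (-1, -1, 1, 3); ‖v_1‖ = 3.4641, so e_1 = (-0.2887, -0.2887, 0.2887, 0.8660).
e_1·v_2 = (-0.2887)·1 + (-0.2887)·(-2) + 0.2887·3 + 0.8660·(-3) = -1.4434.
u_2 = v_2 + 1.4434·e_1 = (0.5833, -2.4167, 3.4167, -1.7500).
‖u_2‖ = 4.5735, so e_2 = (0.1275, -0.5284, 0.7471, -0.3826).
Qᵀb = (0.5774, -3.9722).
Back-substitute: x_2 = -3.9722/4.5735 = -0.8685.
x_1 = (0.5774 + 1.4434·(-0.8685))/3.4641 = -0.1952.

x = (-0.1952, -0.8685)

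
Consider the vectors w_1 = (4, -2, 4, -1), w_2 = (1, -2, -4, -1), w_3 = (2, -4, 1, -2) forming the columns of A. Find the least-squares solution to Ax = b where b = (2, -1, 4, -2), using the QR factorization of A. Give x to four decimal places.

x = (0.4000, -0.4889, 0.4444)

w_1 = (4, -2, 4, -1); ‖w_1‖ = 6.0828, so e_1 = (0.6576, -0.3288, 0.6576, -0.1644).
e_1·w_2 = 0.6576·1 + (-0.3288)·(-2) + 0.6576·(-4) + (-0.1644)·(-1) = -1.1508.
u_2 = w_2 + 1.1508·e_1 = (1.7568, -2.3784, -3.2432, -1.1892).
‖u_2‖ = 4.5471, so e_2 = (0.3864, -0.5231, -0.7133, -0.2615).
e_1·w_3 = 0.6576·2 + (-0.3288)·(-4) + 0.6576·1 + (-0.1644)·(-2) = 3.6168; e_2·w_3 = 0.3864·2 + (-0.5231)·(-4) + (-0.7133)·1 + (-0.2615)·(-2) = 2.6747.
u_3 = w_3 − 3.6168·e_1 − 2.6747·e_2 = (-1.4118, -1.4118, 0.5294, -0.7059).
‖u_3‖ = 2.1828, so e_3 = (-0.6468, -0.6468, 0.2425, -0.3234).
Qᵀb = (4.6032, -1.0342, 0.9701).
Back-substitute: x_3 = 0.9701/2.1828 = 0.4444.
x_2 = (-1.0342 − 2.6747·0.4444)/4.5471 = -0.4889.
x_1 = (4.6032 + 1.1508·(-0.4889) − 3.6168·0.4444)/6.0828 = 0.4000.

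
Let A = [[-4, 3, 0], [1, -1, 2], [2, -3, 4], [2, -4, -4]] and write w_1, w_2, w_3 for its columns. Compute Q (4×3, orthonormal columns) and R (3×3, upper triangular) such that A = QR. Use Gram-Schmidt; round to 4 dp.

Q = [[-0.8000, -0.5462, 0.2198], [0.2000, 0.0331, 0.3249], [0.4000, -0.3476, 0.7741], [0.4000, -0.7614, -0.4969]], R = [[5.0000, -5.4000, 0.4000], [0.0000, 2.4166, 1.7214], [0.0000, 0.0000, 5.7338]]

w_1 = (-4, 1, 2, 2); ‖w_1‖ = 5.0000, so q_1 = (-0.8000, 0.2000, 0.4000, 0.4000).
q_1·w_2 = (-0.8000)·3 + 0.2000·(-1) + 0.4000·(-3) + 0.4000·(-4) = -5.4000.
u_2 = w_2 + 5.4000·q_1 = (-1.3200, 0.0800, -0.8400, -1.8400).
‖u_2‖ = 2.4166, so q_2 = (-0.5462, 0.0331, -0.3476, -0.7614).
q_1·w_3 = (-0.8000)·0 + 0.2000·2 + 0.4000·4 + 0.4000·(-4) = 0.4000; q_2·w_3 = (-0.5462)·0 + 0.0331·2 + (-0.3476)·4 + (-0.7614)·(-4) = 1.7214.
u_3 = w_3 − 0.4000·q_1 − 1.7214·q_2 = (1.2603, 1.8630, 4.4384, -2.8493).
‖u_3‖ = 5.7338, so q_3 = (0.2198, 0.3249, 0.7741, -0.4969).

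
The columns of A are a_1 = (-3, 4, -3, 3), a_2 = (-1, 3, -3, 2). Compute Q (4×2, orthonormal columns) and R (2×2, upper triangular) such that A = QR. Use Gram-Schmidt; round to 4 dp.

a_1 = (-3, 4, -3, 3); ‖a_1‖ = 6.5574, so q_1 = (-0.4575, 0.6100, -0.4575, 0.4575).
q_1·a_2 = (-0.4575)·(-1) + 0.6100·3 + (-0.4575)·(-3) + 0.4575·2 = 4.5750.
u_2 = a_2 − 4.5750·q_1 = (1.0930, 0.2093, -0.9070, -0.0930).
‖u_2‖ = 1.4387, so q_2 = (0.7597, 0.1455, -0.6304, -0.0647).

Q = [[-0.4575, 0.7597], [0.6100, 0.1455], [-0.4575, -0.6304], [0.4575, -0.0647]], R = [[6.5574, 4.5750], [0.0000, 1.4387]]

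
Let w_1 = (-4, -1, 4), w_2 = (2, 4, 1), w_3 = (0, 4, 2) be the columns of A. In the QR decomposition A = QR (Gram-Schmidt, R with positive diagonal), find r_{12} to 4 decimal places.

r_{12} = -1.3926

w_1 = (-4, -1, 4); ‖w_1‖ = 5.7446, so q_1 = (-0.6963, -0.1741, 0.6963).
r_{12} = q_1·w_2 = -1.3926.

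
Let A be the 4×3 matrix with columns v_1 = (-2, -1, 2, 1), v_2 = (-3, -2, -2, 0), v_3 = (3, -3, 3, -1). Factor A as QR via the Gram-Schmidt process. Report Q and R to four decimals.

Q = [[-0.6325, -0.5606, 0.4327], [-0.3162, -0.4077, -0.8261], [0.6325, -0.7135, 0.1770], [0.3162, -0.1019, -0.3147]], R = [[3.1623, 1.2649, 0.6325], [0.0000, 3.9243, -2.4973], [0.0000, 0.0000, 4.6221]]

v_1 = (-2, -1, 2, 1); ‖v_1‖ = 3.1623, so q_1 = (-0.6325, -0.3162, 0.6325, 0.3162).
q_1·v_2 = (-0.6325)·(-3) + (-0.3162)·(-2) + 0.6325·(-2) + 0.3162·0 = 1.2649.
u_2 = v_2 − 1.2649·q_1 = (-2.2000, -1.6000, -2.8000, -0.4000).
‖u_2‖ = 3.9243, so q_2 = (-0.5606, -0.4077, -0.7135, -0.1019).
q_1·v_3 = (-0.6325)·3 + (-0.3162)·(-3) + 0.6325·3 + 0.3162·(-1) = 0.6325; q_2·v_3 = (-0.5606)·3 + (-0.4077)·(-3) + (-0.7135)·3 + (-0.1019)·(-1) = -2.4973.
u_3 = v_3 − 0.6325·q_1 + 2.4973·q_2 = (2.0000, -3.8182, 0.8182, -1.4545).
‖u_3‖ = 4.6221, so q_3 = (0.4327, -0.8261, 0.1770, -0.3147).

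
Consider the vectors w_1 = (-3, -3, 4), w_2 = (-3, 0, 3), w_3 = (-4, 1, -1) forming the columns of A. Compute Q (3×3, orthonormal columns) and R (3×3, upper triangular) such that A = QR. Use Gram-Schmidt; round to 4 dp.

Q = [[-0.5145, -0.5115, -0.6882], [-0.5145, 0.8262, -0.2294], [0.6860, 0.2361, -0.6882]], R = [[5.8310, 3.6015, 0.8575], [0.0000, 2.2426, 2.6361], [0.0000, 0.0000, 3.2118]]

e_1 = w_1/‖w_1‖ = (-3, -3, 4)/5.8310 = (-0.5145, -0.5145, 0.6860).
r_{12} = e_1·w_2 = 3.6015.
u_2 = w_2 − 3.6015·e_1 = (-1.1471, 1.8529, 0.5294).
‖u_2‖ = 2.2426, so e_2 = (-0.5115, 0.8262, 0.2361).
r_{13} = e_1·w_3 = 0.8575; r_{23} = e_2·w_3 = 2.6361.
u_3 = w_3 − 0.8575·e_1 − 2.6361·e_2 = (-2.2105, -0.7368, -2.2105).
‖u_3‖ = 3.2118, so e_3 = (-0.6882, -0.2294, -0.6882).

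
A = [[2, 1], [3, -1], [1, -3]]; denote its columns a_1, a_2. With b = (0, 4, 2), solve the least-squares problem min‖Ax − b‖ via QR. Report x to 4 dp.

a_1 = (2, 3, 1); ‖a_1‖ = 3.7417, so e_1 = (0.5345, 0.8018, 0.2673).
e_1·a_2 = 0.5345·1 + 0.8018·(-1) + 0.2673·(-3) = -1.0690.
u_2 = a_2 + 1.0690·e_1 = (1.5714, -0.1429, -2.7143).
‖u_2‖ = 3.1396, so e_2 = (0.5005, -0.0455, -0.8645).
Qᵀb = (3.7417, -1.9111).
Back-substitute: x_2 = -1.9111/3.1396 = -0.6087.
x_1 = (3.7417 + 1.0690·(-0.6087))/3.7417 = 0.8261.

x = (0.8261, -0.6087)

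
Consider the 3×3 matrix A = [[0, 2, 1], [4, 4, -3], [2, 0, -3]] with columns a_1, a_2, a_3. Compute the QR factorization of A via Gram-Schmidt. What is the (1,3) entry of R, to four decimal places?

a_1 = (0, 4, 2); ‖a_1‖ = 4.4721, so q_1 = (0.0000, 0.8944, 0.4472).
r_{13} = q_1·a_3 = -4.0249.

r_{13} = -4.0249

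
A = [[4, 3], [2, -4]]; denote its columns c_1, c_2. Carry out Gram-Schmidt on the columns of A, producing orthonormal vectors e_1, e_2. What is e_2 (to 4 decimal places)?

c_1 = (4, 2); ‖c_1‖ = 4.4721, so e_1 = (0.8944, 0.4472).
e_1·c_2 = 0.8944·3 + 0.4472·(-4) = 0.8944.
u_2 = c_2 − 0.8944·e_1 = (2.2000, -4.4000).
‖u_2‖ = 4.9193, so e_2 = (0.4472, -0.8944).

e_2 = (0.4472, -0.8944)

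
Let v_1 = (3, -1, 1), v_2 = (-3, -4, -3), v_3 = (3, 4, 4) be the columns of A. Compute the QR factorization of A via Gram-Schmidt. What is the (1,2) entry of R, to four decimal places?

e_1 = v_1/‖v_1‖ = (3, -1, 1)/3.3166 = (0.9045, -0.3015, 0.3015).
r_{12} = e_1·v_2 = -2.4121.

r_{12} = -2.4121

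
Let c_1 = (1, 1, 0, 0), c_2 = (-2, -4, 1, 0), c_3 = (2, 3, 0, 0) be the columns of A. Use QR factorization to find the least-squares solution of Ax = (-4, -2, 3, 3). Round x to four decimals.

x = (-14.0000, 3.0000, 8.0000)

c_1 = (1, 1, 0, 0); ‖c_1‖ = 1.4142, so e_1 = (0.7071, 0.7071, 0.0000, 0.0000).
e_1·c_2 = 0.7071·(-2) + 0.7071·(-4) + 0.0000·1 + 0.0000·0 = -4.2426.
u_2 = c_2 + 4.2426·e_1 = (1.0000, -1.0000, 1.0000, 0.0000).
‖u_2‖ = 1.7321, so e_2 = (0.5774, -0.5774, 0.5774, 0.0000).
e_1·c_3 = 0.7071·2 + 0.7071·3 + 0.0000·0 + 0.0000·0 = 3.5355; e_2·c_3 = 0.5774·2 + (-0.5774)·3 + 0.5774·0 + 0.0000·0 = -0.5774.
u_3 = c_3 − 3.5355·e_1 + 0.5774·e_2 = (-0.1667, 0.1667, 0.3333, 0.0000).
‖u_3‖ = 0.4082, so e_3 = (-0.4082, 0.4082, 0.8165, 0.0000).
Qᵀb = (-4.2426, 0.5774, 3.2660).
Back-substitute: x_3 = 3.2660/0.4082 = 8.0000.
x_2 = (0.5774 + 0.5774·8.0000)/1.7321 = 3.0000.
x_1 = (-4.2426 + 4.2426·3.0000 − 3.5355·8.0000)/1.4142 = -14.0000.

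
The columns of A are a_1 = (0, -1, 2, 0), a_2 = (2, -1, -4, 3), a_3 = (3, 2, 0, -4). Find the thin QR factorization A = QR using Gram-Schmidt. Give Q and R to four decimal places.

a_1 = (0, -1, 2, 0); ‖a_1‖ = 2.2361, so q_1 = (0.0000, -0.4472, 0.8944, 0.0000).
q_1·a_2 = 0.0000·2 + (-0.4472)·(-1) + 0.8944·(-4) + 0.0000·3 = -3.1305.
u_2 = a_2 + 3.1305·q_1 = (2.0000, -2.4000, -1.2000, 3.0000).
‖u_2‖ = 4.4944, so q_2 = (0.4450, -0.5340, -0.2670, 0.6675).
q_1·a_3 = 0.0000·3 + (-0.4472)·2 + 0.8944·0 + 0.0000·(-4) = -0.8944; q_2·a_3 = 0.4450·3 + (-0.5340)·2 + (-0.2670)·0 + 0.6675·(-4) = -2.4030.
u_3 = a_3 + 0.8944·q_1 + 2.4030·q_2 = (4.0693, 0.3168, 0.1584, -2.3960).
‖u_3‖ = 4.7356, so q_3 = (0.8593, 0.0669, 0.0335, -0.5060).

Q = [[0.0000, 0.4450, 0.8593], [-0.4472, -0.5340, 0.0669], [0.8944, -0.2670, 0.0335], [0.0000, 0.6675, -0.5060]], R = [[2.2361, -3.1305, -0.8944], [0.0000, 4.4944, -2.4030], [0.0000, 0.0000, 4.7356]]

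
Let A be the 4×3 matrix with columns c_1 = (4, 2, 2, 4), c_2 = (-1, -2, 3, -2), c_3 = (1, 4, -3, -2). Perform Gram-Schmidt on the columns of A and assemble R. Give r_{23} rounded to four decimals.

c_1 = (4, 2, 2, 4); ‖c_1‖ = 6.3246, so e_1 = (0.6325, 0.3162, 0.3162, 0.6325).
e_1·c_2 = 0.6325·(-1) + 0.3162·(-2) + 0.3162·3 + 0.6325·(-2) = -1.5811.
u_2 = c_2 + 1.5811·e_1 = (0.0000, -1.5000, 3.5000, -1.0000).
‖u_2‖ = 3.9370, so e_2 = (0.0000, -0.3810, 0.8890, -0.2540).
r_{23} = e_2·c_3 = -3.6830.

r_{23} = -3.6830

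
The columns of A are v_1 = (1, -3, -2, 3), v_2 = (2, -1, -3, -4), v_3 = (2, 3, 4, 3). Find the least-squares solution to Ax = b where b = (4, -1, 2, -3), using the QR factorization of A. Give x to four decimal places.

v_1 = (1, -3, -2, 3); ‖v_1‖ = 4.7958, so q_1 = (0.2085, -0.6255, -0.4170, 0.6255).
q_1·v_2 = 0.2085·2 + (-0.6255)·(-1) + (-0.4170)·(-3) + 0.6255·(-4) = -0.2085.
u_2 = v_2 + 0.2085·q_1 = (2.0435, -1.1304, -3.0870, -3.8696).
‖u_2‖ = 5.4733, so q_2 = (0.3734, -0.2065, -0.5640, -0.7070).
q_1·v_3 = 0.2085·2 + (-0.6255)·3 + (-0.4170)·4 + 0.6255·3 = -1.2511; q_2·v_3 = 0.3734·2 + (-0.2065)·3 + (-0.5640)·4 + (-0.7070)·3 = -4.2499.
u_3 = v_3 + 1.2511·q_1 + 4.2499·q_2 = (3.8476, 1.3396, 1.0813, 0.7779).
‖u_3‖ = 4.2864, so q_3 = (0.8976, 0.3125, 0.2523, 0.1815).
Qᵀb = (-1.2511, 2.6929, 3.2381).
Back-substitute: x_3 = 3.2381/4.2864 = 0.7554.
x_2 = (2.6929 + 4.2499·0.7554)/5.4733 = 1.0786.
x_1 = (-1.2511 + 0.2085·1.0786 + 1.2511·0.7554)/4.7958 = -0.0169.

x = (-0.0169, 1.0786, 0.7554)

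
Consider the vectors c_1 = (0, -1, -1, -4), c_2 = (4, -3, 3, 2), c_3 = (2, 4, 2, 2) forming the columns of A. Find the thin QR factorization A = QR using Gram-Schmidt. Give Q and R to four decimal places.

Q = [[0.0000, 0.6816, 0.4898], [-0.2357, -0.5869, 0.7736], [-0.2357, 0.4354, 0.2995], [-0.9428, 0.0379, -0.2683]], R = [[4.2426, -1.8856, -3.2998], [0.0000, 5.8689, -0.0379], [0.0000, 0.0000, 4.1364]]

q_1 = c_1/‖c_1‖ = (0, -1, -1, -4)/4.2426 = (0.0000, -0.2357, -0.2357, -0.9428).
r_{12} = q_1·c_2 = -1.8856.
u_2 = c_2 + 1.8856·q_1 = (4.0000, -3.4444, 2.5556, 0.2222).
‖u_2‖ = 5.8689, so q_2 = (0.6816, -0.5869, 0.4354, 0.0379).
r_{13} = q_1·c_3 = -3.2998; r_{23} = q_2·c_3 = -0.0379.
u_3 = c_3 + 3.2998·q_1 + 0.0379·q_2 = (2.0258, 3.2000, 1.2387, -1.1097).
‖u_3‖ = 4.1364, so q_3 = (0.4898, 0.7736, 0.2995, -0.2683).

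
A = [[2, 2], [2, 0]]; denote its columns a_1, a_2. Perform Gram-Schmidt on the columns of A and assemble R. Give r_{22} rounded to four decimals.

r_{22} = 1.4142

a_1 = (2, 2); ‖a_1‖ = 2.8284, so q_1 = (0.7071, 0.7071).
q_1·a_2 = 0.7071·2 + 0.7071·0 = 1.4142.
u_2 = a_2 − 1.4142·q_1 = (1.0000, -1.0000).
r_{22} = ‖u_2‖ = 1.4142.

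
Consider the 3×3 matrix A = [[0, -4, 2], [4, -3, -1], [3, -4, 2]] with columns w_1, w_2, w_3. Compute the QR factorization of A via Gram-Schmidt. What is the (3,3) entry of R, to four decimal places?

r_{33} = 1.4158

w_1 = (0, 4, 3); ‖w_1‖ = 5.0000, so q_1 = (0.0000, 0.8000, 0.6000).
q_1·w_2 = 0.0000·(-4) + 0.8000·(-3) + 0.6000·(-4) = -4.8000.
u_2 = w_2 + 4.8000·q_1 = (-4.0000, 0.8400, -1.1200).
‖u_2‖ = 4.2379, so q_2 = (-0.9439, 0.1982, -0.2643).
q_1·w_3 = 0.0000·2 + 0.8000·(-1) + 0.6000·2 = 0.4000; q_2·w_3 = (-0.9439)·2 + 0.1982·(-1) + (-0.2643)·2 = -2.6145.
u_3 = w_3 − 0.4000·q_1 + 2.6145·q_2 = (-0.4677, -0.8018, 1.0690).
r_{33} = ‖u_3‖ = 1.4158.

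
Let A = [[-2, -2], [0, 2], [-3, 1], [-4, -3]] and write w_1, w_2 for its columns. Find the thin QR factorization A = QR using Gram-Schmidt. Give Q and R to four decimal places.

Q = [[-0.3714, -0.3163], [0.0000, 0.5732], [-0.5571, 0.6721], [-0.7428, -0.3459]], R = [[5.3852, 2.4140], [0.0000, 3.4889]]

q_1 = w_1/‖w_1‖ = (-2, 0, -3, -4)/5.3852 = (-0.3714, 0.0000, -0.5571, -0.7428).
r_{12} = q_1·w_2 = 2.4140.
u_2 = w_2 − 2.4140·q_1 = (-1.1034, 2.0000, 2.3448, -1.2069).
‖u_2‖ = 3.4889, so q_2 = (-0.3163, 0.5732, 0.6721, -0.3459).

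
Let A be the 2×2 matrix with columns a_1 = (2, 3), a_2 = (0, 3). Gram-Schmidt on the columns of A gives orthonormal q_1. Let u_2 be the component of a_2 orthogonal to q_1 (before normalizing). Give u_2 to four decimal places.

q_1 = a_1/‖a_1‖ = (2, 3)/3.6056 = (0.5547, 0.8321).
r_{12} = q_1·a_2 = 2.4962.
u_2 = a_2 − 2.4962·q_1 = (-1.3846, 0.9231).

u_2 = (-1.3846, 0.9231)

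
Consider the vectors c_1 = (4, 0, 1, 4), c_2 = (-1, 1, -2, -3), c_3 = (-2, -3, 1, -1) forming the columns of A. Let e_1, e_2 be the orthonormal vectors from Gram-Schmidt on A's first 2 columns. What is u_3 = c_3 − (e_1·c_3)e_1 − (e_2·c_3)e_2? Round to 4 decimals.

e_1 = c_1/‖c_1‖ = (4, 0, 1, 4)/5.7446 = (0.6963, 0.0000, 0.1741, 0.6963).
r_{12} = e_1·c_2 = -3.1334.
u_2 = c_2 + 3.1334·e_1 = (1.1818, 1.0000, -1.4545, -0.8182).
‖u_2‖ = 2.2764, so e_2 = (0.5192, 0.4393, -0.6390, -0.3594).
r_{13} = e_1·c_3 = -1.9149; r_{23} = e_2·c_3 = -2.6358.
u_3 = c_3 + 1.9149·e_1 + 2.6358·e_2 = (0.7018, -1.8421, -0.3509, -0.6140).

u_3 = (0.7018, -1.8421, -0.3509, -0.6140)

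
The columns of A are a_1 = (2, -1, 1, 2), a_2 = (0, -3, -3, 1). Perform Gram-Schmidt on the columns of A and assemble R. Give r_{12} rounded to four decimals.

r_{12} = 0.6325

a_1 = (2, -1, 1, 2); ‖a_1‖ = 3.1623, so e_1 = (0.6325, -0.3162, 0.3162, 0.6325).
r_{12} = e_1·a_2 = 0.6325.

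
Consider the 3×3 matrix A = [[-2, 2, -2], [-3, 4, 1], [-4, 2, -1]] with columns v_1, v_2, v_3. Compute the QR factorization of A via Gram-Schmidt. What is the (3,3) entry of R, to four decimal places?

e_1 = v_1/‖v_1‖ = (-2, -3, -4)/5.3852 = (-0.3714, -0.5571, -0.7428).
r_{12} = e_1·v_2 = -4.4567.
u_2 = v_2 + 4.4567·e_1 = (0.3448, 1.5172, -1.3103).
‖u_2‖ = 2.0342, so e_2 = (0.1695, 0.7459, -0.6442).
r_{13} = e_1·v_3 = 0.9285; r_{23} = e_2·v_3 = 1.0510.
u_3 = v_3 − 0.9285·e_1 − 1.0510·e_2 = (-1.8333, 0.7333, 0.3667).
r_{33} = ‖u_3‖ = 2.0083.

r_{33} = 2.0083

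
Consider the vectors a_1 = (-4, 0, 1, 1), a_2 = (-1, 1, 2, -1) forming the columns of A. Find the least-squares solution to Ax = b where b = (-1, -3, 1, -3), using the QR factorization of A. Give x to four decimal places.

x = (-0.0099, 0.4356)

a_1 = (-4, 0, 1, 1); ‖a_1‖ = 4.2426, so q_1 = (-0.9428, 0.0000, 0.2357, 0.2357).
q_1·a_2 = (-0.9428)·(-1) + 0.0000·1 + 0.2357·2 + 0.2357·(-1) = 1.1785.
u_2 = a_2 − 1.1785·q_1 = (0.1111, 1.0000, 1.7222, -1.2778).
‖u_2‖ = 2.3688, so q_2 = (0.0469, 0.4222, 0.7271, -0.5394).
Qᵀb = (0.4714, 1.0319).
Back-substitute: x_2 = 1.0319/2.3688 = 0.4356.
x_1 = (0.4714 − 1.1785·0.4356)/4.2426 = -0.0099.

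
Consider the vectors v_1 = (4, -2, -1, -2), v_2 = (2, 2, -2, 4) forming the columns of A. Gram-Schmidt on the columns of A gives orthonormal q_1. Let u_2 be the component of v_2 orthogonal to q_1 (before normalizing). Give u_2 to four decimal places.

u_2 = (2.3200, 1.8400, -2.0800, 3.8400)

q_1 = v_1/‖v_1‖ = (4, -2, -1, -2)/5.0000 = (0.8000, -0.4000, -0.2000, -0.4000).
r_{12} = q_1·v_2 = -0.4000.
u_2 = v_2 + 0.4000·q_1 = (2.3200, 1.8400, -2.0800, 3.8400).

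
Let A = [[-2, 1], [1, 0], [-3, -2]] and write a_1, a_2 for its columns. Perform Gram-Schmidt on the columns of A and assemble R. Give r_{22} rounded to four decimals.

a_1 = (-2, 1, -3); ‖a_1‖ = 3.7417, so e_1 = (-0.5345, 0.2673, -0.8018).
e_1·a_2 = (-0.5345)·1 + 0.2673·0 + (-0.8018)·(-2) = 1.0690.
u_2 = a_2 − 1.0690·e_1 = (1.5714, -0.2857, -1.1429).
r_{22} = ‖u_2‖ = 1.9640.

r_{22} = 1.9640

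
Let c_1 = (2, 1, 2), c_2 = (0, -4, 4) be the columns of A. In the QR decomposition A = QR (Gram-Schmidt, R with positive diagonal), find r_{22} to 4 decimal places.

r_{22} = 5.4975

c_1 = (2, 1, 2); ‖c_1‖ = 3.0000, so q_1 = (0.6667, 0.3333, 0.6667).
q_1·c_2 = 0.6667·0 + 0.3333·(-4) + 0.6667·4 = 1.3333.
u_2 = c_2 − 1.3333·q_1 = (-0.8889, -4.4444, 3.1111).
r_{22} = ‖u_2‖ = 5.4975.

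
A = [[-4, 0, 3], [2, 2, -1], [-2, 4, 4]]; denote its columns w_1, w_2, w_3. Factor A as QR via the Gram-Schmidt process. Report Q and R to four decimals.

e_1 = w_1/‖w_1‖ = (-4, 2, -2)/4.8990 = (-0.8165, 0.4082, -0.4082).
r_{12} = e_1·w_2 = -0.8165.
u_2 = w_2 + 0.8165·e_1 = (-0.6667, 2.3333, 3.6667).
‖u_2‖ = 4.3970, so e_2 = (-0.1516, 0.5307, 0.8339).
r_{13} = e_1·w_3 = -4.4907; r_{23} = e_2·w_3 = 2.3501.
u_3 = w_3 + 4.4907·e_1 − 2.3501·e_2 = (-0.3103, -0.4138, 0.2069).
‖u_3‖ = 0.5571, so e_3 = (-0.5571, -0.7428, 0.3714).

Q = [[-0.8165, -0.1516, -0.5571], [0.4082, 0.5307, -0.7428], [-0.4082, 0.8339, 0.3714]], R = [[4.8990, -0.8165, -4.4907], [0.0000, 4.3970, 2.3501], [0.0000, 0.0000, 0.5571]]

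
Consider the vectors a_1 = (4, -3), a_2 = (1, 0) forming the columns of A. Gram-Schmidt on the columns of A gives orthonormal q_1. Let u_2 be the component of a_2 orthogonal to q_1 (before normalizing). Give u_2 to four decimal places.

a_1 = (4, -3); ‖a_1‖ = 5.0000, so q_1 = (0.8000, -0.6000).
q_1·a_2 = 0.8000·1 + (-0.6000)·0 = 0.8000.
u_2 = a_2 − 0.8000·q_1 = (0.3600, 0.4800).

u_2 = (0.3600, 0.4800)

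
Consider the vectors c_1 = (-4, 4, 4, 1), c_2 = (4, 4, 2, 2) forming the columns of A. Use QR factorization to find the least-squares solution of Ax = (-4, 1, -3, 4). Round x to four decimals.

c_1 = (-4, 4, 4, 1); ‖c_1‖ = 7.0000, so e_1 = (-0.5714, 0.5714, 0.5714, 0.1429).
e_1·c_2 = (-0.5714)·4 + 0.5714·4 + 0.5714·2 + 0.1429·2 = 1.4286.
u_2 = c_2 − 1.4286·e_1 = (4.8163, 3.1837, 1.1837, 1.7959).
‖u_2‖ = 6.1611, so e_2 = (0.7817, 0.5167, 0.1921, 0.2915).
Qᵀb = (1.7143, -2.0206).
Back-substitute: x_2 = -2.0206/6.1611 = -0.3280.
x_1 = (1.7143 − 1.4286·(-0.3280))/7.0000 = 0.3118.

x = (0.3118, -0.3280)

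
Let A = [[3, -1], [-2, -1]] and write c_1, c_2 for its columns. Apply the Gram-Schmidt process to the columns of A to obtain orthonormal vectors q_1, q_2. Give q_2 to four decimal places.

q_1 = c_1/‖c_1‖ = (3, -2)/3.6056 = (0.8321, -0.5547).
r_{12} = q_1·c_2 = -0.2774.
u_2 = c_2 + 0.2774·q_1 = (-0.7692, -1.1538).
‖u_2‖ = 1.3868, so q_2 = (-0.5547, -0.8321).

q_2 = (-0.5547, -0.8321)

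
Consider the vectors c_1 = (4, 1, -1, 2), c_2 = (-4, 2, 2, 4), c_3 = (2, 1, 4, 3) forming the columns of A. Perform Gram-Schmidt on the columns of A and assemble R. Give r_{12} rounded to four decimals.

c_1 = (4, 1, -1, 2); ‖c_1‖ = 4.6904, so q_1 = (0.8528, 0.2132, -0.2132, 0.4264).
r_{12} = q_1·c_2 = -1.7056.

r_{12} = -1.7056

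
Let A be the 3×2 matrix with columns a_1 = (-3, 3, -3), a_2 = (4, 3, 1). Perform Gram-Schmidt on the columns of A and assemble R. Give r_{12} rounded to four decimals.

r_{12} = -1.1547

a_1 = (-3, 3, -3); ‖a_1‖ = 5.1962, so q_1 = (-0.5774, 0.5774, -0.5774).
r_{12} = q_1·a_2 = -1.1547.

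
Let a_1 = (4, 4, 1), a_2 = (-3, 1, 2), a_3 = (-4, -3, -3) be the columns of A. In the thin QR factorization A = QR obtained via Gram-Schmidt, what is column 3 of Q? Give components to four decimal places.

a_1 = (4, 4, 1); ‖a_1‖ = 5.7446, so q_1 = (0.6963, 0.6963, 0.1741).
q_1·a_2 = 0.6963·(-3) + 0.6963·1 + 0.1741·2 = -1.0445.
u_2 = a_2 + 1.0445·q_1 = (-2.2727, 1.7273, 2.1818).
‖u_2‖ = 3.5929, so q_2 = (-0.6326, 0.4807, 0.6073).
q_1·a_3 = 0.6963·(-4) + 0.6963·(-3) + 0.1741·(-3) = -5.3964; q_2·a_3 = (-0.6326)·(-4) + 0.4807·(-3) + 0.6073·(-3) = -0.7338.
u_3 = a_3 + 5.3964·q_1 + 0.7338·q_2 = (-0.7066, 1.1103, -1.6150).
‖u_3‖ = 2.0834, so q_3 = (-0.3392, 0.5330, -0.7752).

q_3 = (-0.3392, 0.5330, -0.7752)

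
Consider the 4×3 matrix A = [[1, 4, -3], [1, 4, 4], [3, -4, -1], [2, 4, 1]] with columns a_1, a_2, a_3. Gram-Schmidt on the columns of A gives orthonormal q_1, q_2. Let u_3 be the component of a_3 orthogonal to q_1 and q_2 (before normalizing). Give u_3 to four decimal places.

a_1 = (1, 1, 3, 2); ‖a_1‖ = 3.8730, so q_1 = (0.2582, 0.2582, 0.7746, 0.5164).
q_1·a_2 = 0.2582·4 + 0.2582·4 + 0.7746·(-4) + 0.5164·4 = 1.0328.
u_2 = a_2 − 1.0328·q_1 = (3.7333, 3.7333, -4.8000, 3.4667).
‖u_2‖ = 7.9331, so q_2 = (0.4706, 0.4706, -0.6051, 0.4370).
q_1·a_3 = 0.2582·(-3) + 0.2582·4 + 0.7746·(-1) + 0.5164·1 = 0.0000; q_2·a_3 = 0.4706·(-3) + 0.4706·4 + (-0.6051)·(-1) + 0.4370·1 = 1.5127.
u_3 = a_3 + 0.0000·q_1 − 1.5127·q_2 = (-3.7119, 3.2881, -0.0847, 0.3390).

u_3 = (-3.7119, 3.2881, -0.0847, 0.3390)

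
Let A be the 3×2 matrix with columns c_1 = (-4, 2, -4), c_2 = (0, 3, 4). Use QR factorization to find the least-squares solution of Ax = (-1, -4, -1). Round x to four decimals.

c_1 = (-4, 2, -4); ‖c_1‖ = 6.0000, so q_1 = (-0.6667, 0.3333, -0.6667).
q_1·c_2 = (-0.6667)·0 + 0.3333·3 + (-0.6667)·4 = -1.6667.
u_2 = c_2 + 1.6667·q_1 = (-1.1111, 3.5556, 2.8889).
‖u_2‖ = 4.7140, so q_2 = (-0.2357, 0.7542, 0.6128).
Qᵀb = (0.0000, -3.3941).
Back-substitute: x_2 = -3.3941/4.7140 = -0.7200.
x_1 = (0.0000 + 1.6667·(-0.7200))/6.0000 = -0.2000.

x = (-0.2000, -0.7200)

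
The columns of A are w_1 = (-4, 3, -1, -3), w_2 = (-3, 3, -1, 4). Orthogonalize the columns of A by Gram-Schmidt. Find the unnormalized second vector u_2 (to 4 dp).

w_1 = (-4, 3, -1, -3); ‖w_1‖ = 5.9161, so q_1 = (-0.6761, 0.5071, -0.1690, -0.5071).
q_1·w_2 = (-0.6761)·(-3) + 0.5071·3 + (-0.1690)·(-1) + (-0.5071)·4 = 1.6903.
u_2 = w_2 − 1.6903·q_1 = (-1.8571, 2.1429, -0.7143, 4.8571).

u_2 = (-1.8571, 2.1429, -0.7143, 4.8571)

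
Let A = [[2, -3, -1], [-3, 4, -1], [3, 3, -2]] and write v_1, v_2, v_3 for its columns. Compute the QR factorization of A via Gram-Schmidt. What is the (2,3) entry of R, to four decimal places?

r_{23} = -1.6428

v_1 = (2, -3, 3); ‖v_1‖ = 4.6904, so q_1 = (0.4264, -0.6396, 0.6396).
q_1·v_2 = 0.4264·(-3) + (-0.6396)·4 + 0.6396·3 = -1.9188.
u_2 = v_2 + 1.9188·q_1 = (-2.1818, 2.7727, 4.2273).
‖u_2‖ = 5.5062, so q_2 = (-0.3962, 0.5036, 0.7677).
r_{23} = q_2·v_3 = -1.6428.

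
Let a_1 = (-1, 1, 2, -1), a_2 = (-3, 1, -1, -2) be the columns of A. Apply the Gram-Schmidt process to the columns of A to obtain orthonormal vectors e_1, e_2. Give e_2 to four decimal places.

e_2 = (-0.6811, 0.1202, -0.6010, -0.4006)

a_1 = (-1, 1, 2, -1); ‖a_1‖ = 2.6458, so e_1 = (-0.3780, 0.3780, 0.7559, -0.3780).
e_1·a_2 = (-0.3780)·(-3) + 0.3780·1 + 0.7559·(-1) + (-0.3780)·(-2) = 1.5119.
u_2 = a_2 − 1.5119·e_1 = (-2.4286, 0.4286, -2.1429, -1.4286).
‖u_2‖ = 3.5657, so e_2 = (-0.6811, 0.1202, -0.6010, -0.4006).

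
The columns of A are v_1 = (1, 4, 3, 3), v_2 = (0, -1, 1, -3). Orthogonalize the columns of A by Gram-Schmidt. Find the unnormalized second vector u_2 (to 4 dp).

u_2 = (0.2857, 0.1429, 1.8571, -2.1429)

v_1 = (1, 4, 3, 3); ‖v_1‖ = 5.9161, so e_1 = (0.1690, 0.6761, 0.5071, 0.5071).
e_1·v_2 = 0.1690·0 + 0.6761·(-1) + 0.5071·1 + 0.5071·(-3) = -1.6903.
u_2 = v_2 + 1.6903·e_1 = (0.2857, 0.1429, 1.8571, -2.1429).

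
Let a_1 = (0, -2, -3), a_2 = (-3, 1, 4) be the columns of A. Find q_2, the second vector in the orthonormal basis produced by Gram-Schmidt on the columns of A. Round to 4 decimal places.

a_1 = (0, -2, -3); ‖a_1‖ = 3.6056, so q_1 = (0.0000, -0.5547, -0.8321).
q_1·a_2 = 0.0000·(-3) + (-0.5547)·1 + (-0.8321)·4 = -3.8829.
u_2 = a_2 + 3.8829·q_1 = (-3.0000, -1.1538, 0.7692).
‖u_2‖ = 3.3050, so q_2 = (-0.9077, -0.3491, 0.2327).

q_2 = (-0.9077, -0.3491, 0.2327)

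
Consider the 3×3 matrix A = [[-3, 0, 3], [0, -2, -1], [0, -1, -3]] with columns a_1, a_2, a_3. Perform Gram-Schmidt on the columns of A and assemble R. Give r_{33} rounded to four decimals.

r_{33} = 2.2361

a_1 = (-3, 0, 0); ‖a_1‖ = 3.0000, so q_1 = (-1.0000, 0.0000, 0.0000).
q_1·a_2 = (-1.0000)·0 + 0.0000·(-2) + 0.0000·(-1) = 0.0000.
u_2 = a_2 + 0.0000·q_1 = (0.0000, -2.0000, -1.0000).
‖u_2‖ = 2.2361, so q_2 = (0.0000, -0.8944, -0.4472).
q_1·a_3 = (-1.0000)·3 + 0.0000·(-1) + 0.0000·(-3) = -3.0000; q_2·a_3 = 0.0000·3 + (-0.8944)·(-1) + (-0.4472)·(-3) = 2.2361.
u_3 = a_3 + 3.0000·q_1 − 2.2361·q_2 = (0.0000, 1.0000, -2.0000).
r_{33} = ‖u_3‖ = 2.2361.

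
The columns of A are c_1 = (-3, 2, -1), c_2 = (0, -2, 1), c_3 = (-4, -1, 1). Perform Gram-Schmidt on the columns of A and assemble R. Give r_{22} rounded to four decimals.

e_1 = c_1/‖c_1‖ = (-3, 2, -1)/3.7417 = (-0.8018, 0.5345, -0.2673).
r_{12} = e_1·c_2 = -1.3363.
u_2 = c_2 + 1.3363·e_1 = (-1.0714, -1.2857, 0.6429).
r_{22} = ‖u_2‖ = 1.7928.

r_{22} = 1.7928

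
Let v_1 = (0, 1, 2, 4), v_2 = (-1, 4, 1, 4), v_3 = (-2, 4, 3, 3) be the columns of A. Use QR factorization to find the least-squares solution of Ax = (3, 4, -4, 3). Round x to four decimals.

q_1 = v_1/‖v_1‖ = (0, 1, 2, 4)/4.5826 = (0.0000, 0.2182, 0.4364, 0.8729).
r_{12} = q_1·v_2 = 4.8008.
u_2 = v_2 − 4.8008·q_1 = (-1.0000, 2.9524, -1.0952, -0.1905).
‖u_2‖ = 3.3094, so q_2 = (-0.3022, 0.8921, -0.3309, -0.0576).
r_{13} = q_1·v_3 = 4.8008; r_{23} = q_2·v_3 = 3.0073.
u_3 = v_3 − 4.8008·q_1 − 3.0073·q_2 = (-1.0913, 0.2696, 1.9000, -1.0174).
‖u_3‖ = 2.4308, so q_3 = (-0.4490, 0.1109, 0.7816, -0.4185).
Qᵀb = (1.7457, 3.8130, -5.2855).
Back-substitute: x_3 = -5.2855/2.4308 = -2.1744.
x_2 = (3.8130 − 3.0073·(-2.1744))/3.3094 = 3.1280.
x_1 = (1.7457 − 4.8008·3.1280 − 4.8008·(-2.1744))/4.5826 = -0.6181.

x = (-0.6181, 3.1280, -2.1744)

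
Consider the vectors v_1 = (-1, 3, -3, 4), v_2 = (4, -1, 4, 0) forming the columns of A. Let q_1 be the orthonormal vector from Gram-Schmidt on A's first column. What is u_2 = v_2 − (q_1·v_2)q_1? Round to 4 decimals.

u_2 = (3.4571, 0.6286, 2.3714, 2.1714)

v_1 = (-1, 3, -3, 4); ‖v_1‖ = 5.9161, so q_1 = (-0.1690, 0.5071, -0.5071, 0.6761).
q_1·v_2 = (-0.1690)·4 + 0.5071·(-1) + (-0.5071)·4 + 0.6761·0 = -3.2116.
u_2 = v_2 + 3.2116·q_1 = (3.4571, 0.6286, 2.3714, 2.1714).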